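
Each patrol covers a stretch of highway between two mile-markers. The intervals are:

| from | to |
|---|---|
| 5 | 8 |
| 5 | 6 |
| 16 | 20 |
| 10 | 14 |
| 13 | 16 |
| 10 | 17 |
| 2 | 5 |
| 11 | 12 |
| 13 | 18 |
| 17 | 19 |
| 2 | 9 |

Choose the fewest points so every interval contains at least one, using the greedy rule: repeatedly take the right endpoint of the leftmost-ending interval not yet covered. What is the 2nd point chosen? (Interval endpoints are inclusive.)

Sort by right endpoint; whenever an interval is uncovered, place a point at its right end.
By right end: [2,5]  [5,6]  [5,8]  [2,9]  [11,12]  [10,14]  [13,16]  [10,17]  [13,18]  [17,19]  [16,20]
[2,5] uncovered → point at 5; [11,12] uncovered → point at 12; [13,16] uncovered → point at 16; [17,19] uncovered → point at 19.
Points: 5, 12, 16, 19 (4 total).

12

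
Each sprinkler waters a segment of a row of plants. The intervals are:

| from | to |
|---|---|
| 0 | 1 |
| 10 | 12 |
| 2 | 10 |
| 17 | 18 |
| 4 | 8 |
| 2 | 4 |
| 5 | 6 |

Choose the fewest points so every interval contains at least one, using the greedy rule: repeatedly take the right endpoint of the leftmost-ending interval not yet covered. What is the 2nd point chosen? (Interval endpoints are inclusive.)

Process intervals by earliest right end; each time one isn't hit yet, stab at its right endpoint.
Sorted: [0,1] [2,4] [5,6] [4,8] [2,10] [10,12] [17,18]
{[0,1]} hit by 1; {[2,4]} hit by 4; {[5,6],[4,8],[2,10]} hit by 6; {[10,12]} hit by 12; {[17,18]} hit by 18.
Points: 1, 4, 6, 12, 18 (5 total).

4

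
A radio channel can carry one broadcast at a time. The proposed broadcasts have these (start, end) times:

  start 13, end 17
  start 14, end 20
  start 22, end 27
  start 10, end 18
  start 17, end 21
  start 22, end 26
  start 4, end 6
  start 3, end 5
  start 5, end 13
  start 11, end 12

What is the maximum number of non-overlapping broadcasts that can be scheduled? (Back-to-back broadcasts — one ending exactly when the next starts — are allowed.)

5

By end time: (3,5), (4,6), (11,12), (5,13), (13,17), (10,18), (14,20), (17,21), (22,26), (22,27).
Pick (3,5); next start ≥ 5 → (11,12); next start ≥ 12 → (13,17); next start ≥ 17 → (17,21); next start ≥ 21 → (22,26).
Selected 5 broadcasts.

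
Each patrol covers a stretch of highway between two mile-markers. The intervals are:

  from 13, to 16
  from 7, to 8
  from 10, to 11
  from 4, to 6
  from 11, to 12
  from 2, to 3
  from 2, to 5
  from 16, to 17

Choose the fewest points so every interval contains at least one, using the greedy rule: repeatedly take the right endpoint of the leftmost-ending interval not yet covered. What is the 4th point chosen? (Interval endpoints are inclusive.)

Sort by right endpoint; whenever an interval is uncovered, place a point at its right end.
Sorted: [2,3] [2,5] [4,6] [7,8] [10,11] [11,12] [13,16] [16,17]
{[2,3],[2,5]} hit by 3; {[4,6]} hit by 6; {[7,8]} hit by 8; {[10,11],[11,12]} hit by 11; {[13,16],[16,17]} hit by 16.
Points: 3, 6, 8, 11, 16 (5 total).

11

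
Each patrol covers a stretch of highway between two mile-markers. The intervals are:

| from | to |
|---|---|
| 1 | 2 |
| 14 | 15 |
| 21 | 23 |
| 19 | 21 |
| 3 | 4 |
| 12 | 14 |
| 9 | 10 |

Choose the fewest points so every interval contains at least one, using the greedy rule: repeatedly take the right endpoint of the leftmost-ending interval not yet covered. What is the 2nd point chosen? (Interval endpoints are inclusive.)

4

Sort by right endpoint; whenever an interval is uncovered, place a point at its right end.
By right end: [1,2]  [3,4]  [9,10]  [12,14]  [14,15]  [19,21]  [21,23]
[1,2] uncovered → point at 2; [3,4] uncovered → point at 4; [9,10] uncovered → point at 10; [12,14] uncovered → point at 14; [19,21] uncovered → point at 21.
Points: 2, 4, 10, 14, 21 (5 total).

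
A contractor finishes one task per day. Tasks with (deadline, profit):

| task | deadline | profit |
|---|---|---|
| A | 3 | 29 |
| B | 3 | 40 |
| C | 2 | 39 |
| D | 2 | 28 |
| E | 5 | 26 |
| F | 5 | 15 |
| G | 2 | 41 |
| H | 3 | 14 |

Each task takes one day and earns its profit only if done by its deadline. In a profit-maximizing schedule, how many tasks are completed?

Take jobs in profit order; each goes to the latest open slot no later than its deadline.
By profit: G(d2,41), B(d3,40), C(d2,39), A(d3,29), D(d2,28), E(d5,26), F(d5,15), H(d3,14)
G→slot 2; B→slot 3; C→slot 1; A skipped; D skipped; E→slot 5; F→slot 4; H skipped.
5 of 8 scheduled.

5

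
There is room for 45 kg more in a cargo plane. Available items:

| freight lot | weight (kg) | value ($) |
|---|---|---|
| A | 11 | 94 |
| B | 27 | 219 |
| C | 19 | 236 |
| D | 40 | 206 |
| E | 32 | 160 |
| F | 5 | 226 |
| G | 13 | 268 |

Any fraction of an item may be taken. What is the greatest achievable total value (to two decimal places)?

Greedy by value/weight ratio, highest first.
Order: F (226/5=45.20) > G (268/13=20.62) > C (236/19=12.42) > A (94/11=8.55) > B (219/27=8.11) > D (206/40=5.15) > E (160/32=5.00)
Fill: take F (5 @ 226) → take G (13 @ 268) → take C (19 @ 236) → take 8/11 of A → 68.36; 45/45 used.
Total value = 798.36

798.36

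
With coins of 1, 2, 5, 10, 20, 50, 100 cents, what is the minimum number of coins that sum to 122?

3

122 − 1×100→22 − 1×20→2 − 1×2→0
Total coins = 1 + 1 + 1 = 3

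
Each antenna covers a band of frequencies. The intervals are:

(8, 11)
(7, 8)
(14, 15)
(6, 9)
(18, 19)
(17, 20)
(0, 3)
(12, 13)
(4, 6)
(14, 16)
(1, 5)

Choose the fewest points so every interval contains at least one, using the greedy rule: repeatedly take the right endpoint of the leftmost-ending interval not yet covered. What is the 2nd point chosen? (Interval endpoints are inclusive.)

6

By right end: [0,3]  [1,5]  [4,6]  [7,8]  [6,9]  [8,11]  [12,13]  [14,15]  [14,16]  [18,19]  [17,20]
[0,3] uncovered → point at 3; [4,6] uncovered → point at 6; [7,8] uncovered → point at 8; [12,13] uncovered → point at 13; [14,15] uncovered → point at 15; [18,19] uncovered → point at 19.
Points: 3, 6, 8, 13, 15, 19 (6 total).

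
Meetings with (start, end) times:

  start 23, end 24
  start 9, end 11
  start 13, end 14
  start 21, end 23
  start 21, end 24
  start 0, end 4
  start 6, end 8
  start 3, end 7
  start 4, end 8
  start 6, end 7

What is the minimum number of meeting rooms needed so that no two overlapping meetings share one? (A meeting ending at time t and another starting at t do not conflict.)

4

The answer is the maximum number of intervals overlapping at any instant.
Events (time:±→running): 0:+→1 3:+→2 4:-→1 4:+→2 6:+→3 6:+→4 … peak 4.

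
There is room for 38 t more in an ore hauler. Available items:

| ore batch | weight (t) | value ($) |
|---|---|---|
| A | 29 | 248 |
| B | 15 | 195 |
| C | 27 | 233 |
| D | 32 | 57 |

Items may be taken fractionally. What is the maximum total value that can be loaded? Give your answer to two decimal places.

Greedy by value/weight ratio, highest first.
Ratios (sorted): B 13.00, C 8.63, A 8.55, D 1.78
take B (15 @ 195); take 23/27 of C → 198.48. Capacity used 38/38.
Total value = 393.48

393.48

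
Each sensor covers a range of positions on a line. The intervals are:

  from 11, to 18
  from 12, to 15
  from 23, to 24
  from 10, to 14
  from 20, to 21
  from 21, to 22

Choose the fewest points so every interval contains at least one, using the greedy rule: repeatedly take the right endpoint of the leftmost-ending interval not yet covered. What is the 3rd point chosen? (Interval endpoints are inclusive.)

24

Sort by right endpoint; whenever an interval is uncovered, place a point at its right end.
Sorted: [10,14] [12,15] [11,18] [20,21] [21,22] [23,24]
{[10,14],[12,15],[11,18]} hit by 14; {[20,21],[21,22]} hit by 21; {[23,24]} hit by 24.
Points: 14, 21, 24 (3 total).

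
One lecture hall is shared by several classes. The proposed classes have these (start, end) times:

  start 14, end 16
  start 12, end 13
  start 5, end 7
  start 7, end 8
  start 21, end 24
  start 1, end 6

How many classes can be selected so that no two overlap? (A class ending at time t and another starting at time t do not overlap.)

5

Sort by end time and greedily take each interval whose start is ≥ the last chosen end.
Sorted by end: (1,6)  (5,7)  (7,8)  (12,13)  (14,16)  (21,24)
take (1,6); skip (5,7); take (7,8); take (12,13); take (14,16); take (21,24).
Selected 5 classes.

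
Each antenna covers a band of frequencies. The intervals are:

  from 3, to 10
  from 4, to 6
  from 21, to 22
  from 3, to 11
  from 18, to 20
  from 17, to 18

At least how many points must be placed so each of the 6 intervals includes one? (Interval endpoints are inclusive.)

3

Process intervals by earliest right end; each time one isn't hit yet, stab at its right endpoint.
Sorted: [4,6] [3,10] [3,11] [17,18] [18,20] [21,22]
{[4,6],[3,10],[3,11]} hit by 6; {[17,18],[18,20]} hit by 18; {[21,22]} hit by 22.
Points: 6, 18, 22 (3 total).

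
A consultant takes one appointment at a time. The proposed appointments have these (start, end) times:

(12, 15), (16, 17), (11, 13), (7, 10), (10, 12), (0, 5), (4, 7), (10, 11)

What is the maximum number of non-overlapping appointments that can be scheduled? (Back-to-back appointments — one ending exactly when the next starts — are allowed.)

Order by finish time; keep every interval that doesn't clash with the previous kept one.
By end time: (0,5), (4,7), (7,10), (10,11), (10,12), (11,13), (12,15), (16,17).
Pick (0,5); next start ≥ 5 → (7,10); next start ≥ 10 → (10,11); next start ≥ 11 → (11,13); next start ≥ 13 → (16,17).
Selected 5 appointments.

5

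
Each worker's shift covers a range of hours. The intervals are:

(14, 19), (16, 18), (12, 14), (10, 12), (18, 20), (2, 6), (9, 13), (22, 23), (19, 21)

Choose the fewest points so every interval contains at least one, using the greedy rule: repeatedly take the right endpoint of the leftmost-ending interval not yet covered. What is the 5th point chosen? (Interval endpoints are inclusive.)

Process intervals by earliest right end; each time one isn't hit yet, stab at its right endpoint.
By right end: [2,6]  [10,12]  [9,13]  [12,14]  [16,18]  [14,19]  [18,20]  [19,21]  [22,23]
[2,6] uncovered → point at 6; [10,12] uncovered → point at 12; [16,18] uncovered → point at 18; [19,21] uncovered → point at 21; [22,23] uncovered → point at 23.
Points: 6, 12, 18, 21, 23 (5 total).

23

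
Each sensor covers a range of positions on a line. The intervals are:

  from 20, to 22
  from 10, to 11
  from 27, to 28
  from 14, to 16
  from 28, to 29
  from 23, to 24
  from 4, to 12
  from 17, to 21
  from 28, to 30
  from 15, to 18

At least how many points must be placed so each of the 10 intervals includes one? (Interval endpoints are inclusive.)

By right end: [10,11]  [4,12]  [14,16]  [15,18]  [17,21]  [20,22]  [23,24]  [27,28]  [28,29]  [28,30]
[10,11] uncovered → point at 11; [14,16] uncovered → point at 16; [17,21] uncovered → point at 21; [23,24] uncovered → point at 24; [27,28] uncovered → point at 28.
Points: 11, 16, 21, 24, 28 (5 total).

5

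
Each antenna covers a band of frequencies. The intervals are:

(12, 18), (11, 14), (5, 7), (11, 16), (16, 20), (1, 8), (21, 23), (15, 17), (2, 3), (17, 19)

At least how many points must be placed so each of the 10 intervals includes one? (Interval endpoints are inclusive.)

By right end: [2,3]  [5,7]  [1,8]  [11,14]  [11,16]  [15,17]  [12,18]  [17,19]  [16,20]  [21,23]
[2,3] uncovered → point at 3; [5,7] uncovered → point at 7; [11,14] uncovered → point at 14; [15,17] uncovered → point at 17; [21,23] uncovered → point at 23.
Points: 3, 7, 14, 17, 23 (5 total).

5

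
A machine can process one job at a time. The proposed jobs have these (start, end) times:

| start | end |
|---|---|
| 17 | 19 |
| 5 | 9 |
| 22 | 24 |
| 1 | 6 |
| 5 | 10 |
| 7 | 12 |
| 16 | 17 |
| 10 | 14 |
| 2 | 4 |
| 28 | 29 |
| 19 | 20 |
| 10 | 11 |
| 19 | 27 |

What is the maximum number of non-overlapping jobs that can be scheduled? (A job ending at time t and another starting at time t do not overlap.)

Sorted by end: (2,4)  (1,6)  (5,9)  (5,10)  (10,11)  (7,12)  (10,14)  (16,17)  (17,19)  (19,20)  (22,24)  (19,27)  (28,29)
take (2,4); skip (1,6); take (5,9); take (10,11); take (16,17); take (17,19); take (19,20); take (22,24); take (28,29).
Selected 8 jobs.

8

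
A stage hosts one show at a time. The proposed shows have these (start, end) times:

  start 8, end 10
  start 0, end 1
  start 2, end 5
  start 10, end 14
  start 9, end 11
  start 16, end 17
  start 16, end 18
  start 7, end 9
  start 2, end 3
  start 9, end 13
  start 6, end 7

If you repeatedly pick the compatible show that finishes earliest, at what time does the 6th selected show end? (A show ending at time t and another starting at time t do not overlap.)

Sort by end time and greedily take each interval whose start is ≥ the last chosen end.
By end time: (0,1), (2,3), (2,5), (6,7), (7,9), (8,10), (9,11), (9,13), (10,14), (16,17), (16,18).
Pick (0,1); next start ≥ 1 → (2,3); next start ≥ 3 → (6,7); next start ≥ 7 → (7,9); next start ≥ 9 → (9,11); next start ≥ 11 → (16,17).
Selected: (0,1) (2,3) (6,7) (7,9) (9,11) (16,17)

17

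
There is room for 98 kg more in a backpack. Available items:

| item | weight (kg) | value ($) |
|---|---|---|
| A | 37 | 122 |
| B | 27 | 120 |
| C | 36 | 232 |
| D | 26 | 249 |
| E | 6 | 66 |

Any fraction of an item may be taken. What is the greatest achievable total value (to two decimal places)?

Ratios (sorted): E 11.00, D 9.58, C 6.44, B 4.44, A 3.30
take E (6 @ 66); take D (26 @ 249); take C (36 @ 232); take B (27 @ 120); take 3/37 of A → 9.89. Capacity used 98/98.
Total value = 676.89

676.89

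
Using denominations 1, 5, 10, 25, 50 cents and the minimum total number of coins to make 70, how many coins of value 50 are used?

1

Use the largest denomination that fits, subtract, and repeat.
70 = 1×50 + 2×10
Count of 50: 1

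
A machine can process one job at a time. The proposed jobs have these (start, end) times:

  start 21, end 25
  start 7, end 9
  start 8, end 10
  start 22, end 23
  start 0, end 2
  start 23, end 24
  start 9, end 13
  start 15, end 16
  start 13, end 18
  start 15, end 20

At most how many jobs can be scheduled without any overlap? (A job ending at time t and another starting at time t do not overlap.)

Sort by end time and greedily take each interval whose start is ≥ the last chosen end.
Sorted by end: (0,2)  (7,9)  (8,10)  (9,13)  (15,16)  (13,18)  (15,20)  (22,23)  (23,24)  (21,25)
take (0,2); take (7,9); take (9,13); take (15,16); take (22,23); take (23,24).
Selected 6 jobs.

6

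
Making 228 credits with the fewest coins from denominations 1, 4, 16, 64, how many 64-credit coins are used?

3

228 = 3×64 + 2×16 + 1×4
Count of 64: 3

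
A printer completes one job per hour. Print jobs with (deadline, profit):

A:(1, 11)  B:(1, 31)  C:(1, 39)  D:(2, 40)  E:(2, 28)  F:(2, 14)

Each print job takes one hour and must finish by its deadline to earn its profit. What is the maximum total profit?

Take jobs in profit order; each goes to the latest open slot no later than its deadline.
By profit: D(d2,40), C(d1,39), B(d1,31), E(d2,28), F(d2,14), A(d1,11)
D→slot 2; C→slot 1; B skipped; E skipped; F skipped; A skipped.
Profit = 39 + 40 = 79

79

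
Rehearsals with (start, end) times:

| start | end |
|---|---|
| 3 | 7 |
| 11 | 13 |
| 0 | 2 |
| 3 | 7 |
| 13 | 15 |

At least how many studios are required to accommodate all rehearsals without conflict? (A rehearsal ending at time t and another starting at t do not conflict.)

Count concurrent intervals with a sweep; the peak is the room count.
starts: [0, 3, 3, 11, 13]
ends:   [2, 7, 7, 13, 15]
s0→1 e2→0 s3→1 s3→2  — peak 2.

2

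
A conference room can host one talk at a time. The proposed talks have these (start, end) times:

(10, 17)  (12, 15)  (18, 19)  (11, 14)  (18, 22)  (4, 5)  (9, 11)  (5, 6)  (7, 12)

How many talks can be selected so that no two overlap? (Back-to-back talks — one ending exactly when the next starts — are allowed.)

5

Greedy by earliest finish: after sorting by end time, pick each interval compatible with the last pick.
Sorted by end: (4,5)  (5,6)  (9,11)  (7,12)  (11,14)  (12,15)  (10,17)  (18,19)  (18,22)
take (4,5); take (5,6); take (9,11); take (11,14); skip (12,15); take (18,19).
Selected 5 talks.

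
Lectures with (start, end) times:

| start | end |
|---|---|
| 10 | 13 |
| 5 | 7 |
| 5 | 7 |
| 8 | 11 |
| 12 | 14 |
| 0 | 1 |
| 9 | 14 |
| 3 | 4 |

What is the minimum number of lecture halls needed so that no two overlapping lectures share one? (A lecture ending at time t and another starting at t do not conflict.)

The answer is the maximum number of intervals overlapping at any instant.
starts: [0, 3, 5, 5, 8, 9, 10, 12]
ends:   [1, 4, 7, 7, 11, 13, 14, 14]
s0→1 e1→0 s3→1 e4→0 s5→1 s5→2 e7→1 e7→0 s8→1 s9→2 s10→3  — peak 3.

3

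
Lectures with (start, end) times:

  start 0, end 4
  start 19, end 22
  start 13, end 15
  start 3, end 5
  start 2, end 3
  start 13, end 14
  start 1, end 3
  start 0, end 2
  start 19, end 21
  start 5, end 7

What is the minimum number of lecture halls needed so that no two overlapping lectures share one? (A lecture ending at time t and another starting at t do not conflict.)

Count concurrent intervals with a sweep; the peak is the room count.
starts: [0, 0, 1, 2, 3, 5, 13, 13, 19, 19]
ends:   [2, 3, 3, 4, 5, 7, 14, 15, 21, 22]
s0→1 s0→2 s1→3  — peak 3.

3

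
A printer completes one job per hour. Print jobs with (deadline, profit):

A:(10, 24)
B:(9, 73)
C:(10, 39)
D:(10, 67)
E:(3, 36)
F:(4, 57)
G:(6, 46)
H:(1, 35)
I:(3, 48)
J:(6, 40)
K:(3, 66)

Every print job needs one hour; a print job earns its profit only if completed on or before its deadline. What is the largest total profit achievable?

Profit order: B=73 D=67 K=66 F=57 I=48 G=46 J=40 C=39 E=36 H=35 A=24
Assign: B→slot 9, D→slot 10, K→slot 3, F→slot 4, I→slot 2, G→slot 6, J→slot 5, C→slot 8, E→slot 1, H skipped, A→slot 7.
Slots: [1:E] [2:I] [3:K] [4:F] [5:J] [6:G] [7:A] [8:C] [9:B] [10:D]
Profit = 36 + 48 + 66 + 57 + 40 + 46 + 24 + 39 + 73 + 67 = 496

496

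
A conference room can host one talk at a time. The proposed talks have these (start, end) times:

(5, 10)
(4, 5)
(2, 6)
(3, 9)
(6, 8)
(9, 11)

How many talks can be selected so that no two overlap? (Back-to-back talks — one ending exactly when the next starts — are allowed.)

By end time: (4,5), (2,6), (6,8), (3,9), (5,10), (9,11).
Pick (4,5); next start ≥ 5 → (6,8); next start ≥ 8 → (9,11).
Selected 3 talks.

3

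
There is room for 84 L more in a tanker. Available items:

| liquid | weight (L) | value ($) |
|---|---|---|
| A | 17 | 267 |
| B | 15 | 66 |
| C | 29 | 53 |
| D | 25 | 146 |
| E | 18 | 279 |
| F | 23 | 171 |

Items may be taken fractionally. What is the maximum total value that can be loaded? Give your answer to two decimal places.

Greedy by value/weight ratio, highest first.
Ratios (sorted): A 15.71, E 15.50, F 7.43, D 5.84, B 4.40, C 1.83
take A (17 @ 267); take E (18 @ 279); take F (23 @ 171); take D (25 @ 146); take 1/15 of B → 4.40. Capacity used 84/84.
Total value = 867.40

867.40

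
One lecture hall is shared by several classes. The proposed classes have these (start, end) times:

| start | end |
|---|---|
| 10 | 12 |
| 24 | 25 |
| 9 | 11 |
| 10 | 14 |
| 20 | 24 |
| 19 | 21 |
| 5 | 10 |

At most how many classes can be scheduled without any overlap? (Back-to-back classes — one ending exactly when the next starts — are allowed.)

4

Order by finish time; keep every interval that doesn't clash with the previous kept one.
Sorted by end: (5,10)  (9,11)  (10,12)  (10,14)  (19,21)  (20,24)  (24,25)
take (5,10); take (10,12); skip (10,14); take (19,21); take (24,25).
Selected 4 classes.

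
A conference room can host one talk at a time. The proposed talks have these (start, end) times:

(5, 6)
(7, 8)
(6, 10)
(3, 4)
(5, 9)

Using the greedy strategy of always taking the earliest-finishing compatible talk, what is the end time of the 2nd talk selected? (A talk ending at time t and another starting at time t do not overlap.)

Sorted by end: (3,4)  (5,6)  (7,8)  (5,9)  (6,10)
take (3,4); take (5,6); take (7,8).
Selected: (3,4) (5,6) (7,8)

6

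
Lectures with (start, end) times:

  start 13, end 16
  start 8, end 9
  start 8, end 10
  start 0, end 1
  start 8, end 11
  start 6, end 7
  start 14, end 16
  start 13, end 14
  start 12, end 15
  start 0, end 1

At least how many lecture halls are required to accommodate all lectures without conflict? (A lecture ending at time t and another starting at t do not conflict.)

The answer is the maximum number of intervals overlapping at any instant.
Events (time:±→running): 0:+→1 0:+→2 1:-→1 1:-→0 6:+→1 7:-→0 8:+→1 8:+→2 8:+→3 … peak 3.

3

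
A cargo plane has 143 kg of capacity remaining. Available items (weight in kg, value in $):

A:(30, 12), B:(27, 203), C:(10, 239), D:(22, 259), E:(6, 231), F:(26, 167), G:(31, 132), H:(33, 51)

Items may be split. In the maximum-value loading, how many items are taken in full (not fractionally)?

Order: E (231/6=38.50) > C (239/10=23.90) > D (259/22=11.77) > B (203/27=7.52) > F (167/26=6.42) > G (132/31=4.26) > H (51/33=1.55) > A (12/30=0.40)
Fill: take E (6 @ 231) → take C (10 @ 239) → take D (22 @ 259) → take B (27 @ 203) → take F (26 @ 167) → take G (31 @ 132) → take 21/33 of H → 32.45; 143/143 used.
6 item(s) taken whole; one partial (take 21/33 of H).

6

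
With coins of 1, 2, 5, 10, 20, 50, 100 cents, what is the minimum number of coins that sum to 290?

290 = 2×100 + 1×50 + 2×20
Total coins = 2 + 1 + 2 = 5

5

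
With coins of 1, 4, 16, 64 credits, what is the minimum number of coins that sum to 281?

281 = 4×64 + 1×16 + 2×4 + 1×1
Total coins = 4 + 1 + 2 + 1 = 8

8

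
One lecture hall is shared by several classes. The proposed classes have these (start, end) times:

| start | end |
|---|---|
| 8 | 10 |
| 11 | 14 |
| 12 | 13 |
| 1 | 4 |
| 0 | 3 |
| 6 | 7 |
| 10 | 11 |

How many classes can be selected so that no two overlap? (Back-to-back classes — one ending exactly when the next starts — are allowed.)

Sorted by end: (0,3)  (1,4)  (6,7)  (8,10)  (10,11)  (12,13)  (11,14)
take (0,3); take (6,7); take (8,10); take (10,11); take (12,13).
Selected 5 classes.

5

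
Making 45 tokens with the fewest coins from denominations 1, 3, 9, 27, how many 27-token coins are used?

45 = 1×27 + 2×9
Count of 27: 1

1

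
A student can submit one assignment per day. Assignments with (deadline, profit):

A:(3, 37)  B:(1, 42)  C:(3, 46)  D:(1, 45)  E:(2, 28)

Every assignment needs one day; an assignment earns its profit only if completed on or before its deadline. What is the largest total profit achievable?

128

Profit order: C=46 D=45 B=42 A=37 E=28
Assign: C→slot 3, D→slot 1, B skipped, A→slot 2, E skipped.
Slots: [1:D] [2:A] [3:C]
Profit = 45 + 37 + 46 = 128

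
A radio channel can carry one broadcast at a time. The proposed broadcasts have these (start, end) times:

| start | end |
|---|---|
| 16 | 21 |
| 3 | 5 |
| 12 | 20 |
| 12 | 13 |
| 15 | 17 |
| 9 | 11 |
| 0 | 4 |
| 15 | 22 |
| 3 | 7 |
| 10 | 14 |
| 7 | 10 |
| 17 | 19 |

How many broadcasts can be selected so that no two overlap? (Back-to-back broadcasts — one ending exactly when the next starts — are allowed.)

5

By end time: (0,4), (3,5), (3,7), (7,10), (9,11), (12,13), (10,14), (15,17), (17,19), (12,20), (16,21), (15,22).
Pick (0,4); next start ≥ 4 → (7,10); next start ≥ 10 → (12,13); next start ≥ 13 → (15,17); next start ≥ 17 → (17,19).
Selected 5 broadcasts.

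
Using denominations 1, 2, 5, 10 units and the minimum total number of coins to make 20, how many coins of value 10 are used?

2

20 − 2×10→0
Count of 10: 2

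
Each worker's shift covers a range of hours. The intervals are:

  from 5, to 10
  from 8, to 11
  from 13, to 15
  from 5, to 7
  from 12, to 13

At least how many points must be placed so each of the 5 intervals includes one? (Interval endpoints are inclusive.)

Sort by right endpoint; whenever an interval is uncovered, place a point at its right end.
Sorted: [5,7] [5,10] [8,11] [12,13] [13,15]
{[5,7],[5,10]} hit by 7; {[8,11]} hit by 11; {[12,13],[13,15]} hit by 13.
Points: 7, 11, 13 (3 total).

3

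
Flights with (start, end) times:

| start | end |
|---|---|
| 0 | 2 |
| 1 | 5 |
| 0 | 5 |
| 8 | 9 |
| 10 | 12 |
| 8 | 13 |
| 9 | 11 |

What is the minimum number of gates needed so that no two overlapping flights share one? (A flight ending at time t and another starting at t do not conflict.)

The answer is the maximum number of intervals overlapping at any instant.
starts: [0, 0, 1, 8, 8, 9, 10]
ends:   [2, 5, 5, 9, 11, 12, 13]
s0→1 s0→2 s1→3  — peak 3.

3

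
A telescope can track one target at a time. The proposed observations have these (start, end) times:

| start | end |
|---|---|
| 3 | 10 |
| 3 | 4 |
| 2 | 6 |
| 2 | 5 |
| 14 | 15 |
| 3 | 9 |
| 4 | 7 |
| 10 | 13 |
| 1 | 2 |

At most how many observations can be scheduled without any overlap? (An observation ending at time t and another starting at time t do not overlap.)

5

Greedy by earliest finish: after sorting by end time, pick each interval compatible with the last pick.
Sorted by end: (1,2)  (3,4)  (2,5)  (2,6)  (4,7)  (3,9)  (3,10)  (10,13)  (14,15)
take (1,2); take (3,4); skip (2,5); take (4,7); skip (3,10); take (10,13); take (14,15).
Selected 5 observations.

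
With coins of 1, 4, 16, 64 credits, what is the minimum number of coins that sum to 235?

10

235 − 3×64→43 − 2×16→11 − 2×4→3 − 3×1→0
Total coins = 3 + 2 + 2 + 3 = 10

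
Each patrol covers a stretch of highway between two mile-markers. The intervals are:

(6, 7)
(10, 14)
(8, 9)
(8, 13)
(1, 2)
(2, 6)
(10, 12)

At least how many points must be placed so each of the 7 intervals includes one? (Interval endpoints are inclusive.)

Process intervals by earliest right end; each time one isn't hit yet, stab at its right endpoint.
Sorted: [1,2] [2,6] [6,7] [8,9] [10,12] [8,13] [10,14]
{[1,2],[2,6]} hit by 2; {[6,7]} hit by 7; {[8,9]} hit by 9; {[10,12],[8,13],[10,14]} hit by 12.
Points: 2, 7, 9, 12 (4 total).

4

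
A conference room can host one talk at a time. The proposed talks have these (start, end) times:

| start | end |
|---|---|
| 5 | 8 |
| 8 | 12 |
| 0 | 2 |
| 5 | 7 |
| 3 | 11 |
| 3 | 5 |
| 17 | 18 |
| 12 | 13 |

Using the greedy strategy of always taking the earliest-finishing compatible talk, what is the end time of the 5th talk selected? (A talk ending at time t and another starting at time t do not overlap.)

By end time: (0,2), (3,5), (5,7), (5,8), (3,11), (8,12), (12,13), (17,18).
Pick (0,2); next start ≥ 2 → (3,5); next start ≥ 5 → (5,7); next start ≥ 7 → (8,12); next start ≥ 12 → (12,13); next start ≥ 13 → (17,18).
Selected: (0,2) (3,5) (5,7) (8,12) (12,13) (17,18)

13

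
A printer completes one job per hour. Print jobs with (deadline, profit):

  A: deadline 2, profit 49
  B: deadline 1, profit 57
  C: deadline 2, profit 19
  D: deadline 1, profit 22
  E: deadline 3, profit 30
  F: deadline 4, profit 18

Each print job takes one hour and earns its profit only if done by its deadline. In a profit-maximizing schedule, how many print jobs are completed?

4

Sort by profit descending; place each in the latest free slot ≤ its deadline.
Profit order: B=57 A=49 E=30 D=22 C=19 F=18
Assign: B→slot 1, A→slot 2, E→slot 3, D skipped, C skipped, F→slot 4.
Slots: [1:B] [2:A] [3:E] [4:F]
4 of 6 scheduled.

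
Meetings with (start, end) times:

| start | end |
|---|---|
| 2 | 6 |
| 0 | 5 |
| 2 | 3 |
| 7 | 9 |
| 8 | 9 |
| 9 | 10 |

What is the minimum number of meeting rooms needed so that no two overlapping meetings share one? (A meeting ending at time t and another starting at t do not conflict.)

Count concurrent intervals with a sweep; the peak is the room count.
Events (time:±→running): 0:+→1 2:+→2 2:+→3 … peak 3.

3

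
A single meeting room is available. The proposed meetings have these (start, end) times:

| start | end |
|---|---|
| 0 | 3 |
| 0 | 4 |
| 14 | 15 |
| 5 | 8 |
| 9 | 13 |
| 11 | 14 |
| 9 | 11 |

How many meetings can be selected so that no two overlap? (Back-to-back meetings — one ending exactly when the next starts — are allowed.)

5

Sorted by end: (0,3)  (0,4)  (5,8)  (9,11)  (9,13)  (11,14)  (14,15)
take (0,3); take (5,8); take (9,11); take (11,14); take (14,15).
Selected 5 meetings.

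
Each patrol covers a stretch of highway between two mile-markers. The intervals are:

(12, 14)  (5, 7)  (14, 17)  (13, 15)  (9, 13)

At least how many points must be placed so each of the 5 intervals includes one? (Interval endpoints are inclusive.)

3

By right end: [5,7]  [9,13]  [12,14]  [13,15]  [14,17]
[5,7] uncovered → point at 7; [9,13] uncovered → point at 13; [14,17] uncovered → point at 17.
Points: 7, 13, 17 (3 total).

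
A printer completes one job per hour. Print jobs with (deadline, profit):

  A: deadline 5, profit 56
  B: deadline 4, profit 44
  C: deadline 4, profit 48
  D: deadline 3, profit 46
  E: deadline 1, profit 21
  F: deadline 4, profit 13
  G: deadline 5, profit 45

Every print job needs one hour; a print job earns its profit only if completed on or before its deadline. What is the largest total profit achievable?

By profit: A(d5,56), C(d4,48), D(d3,46), G(d5,45), B(d4,44), E(d1,21), F(d4,13)
A→slot 5; C→slot 4; D→slot 3; G→slot 2; B→slot 1; E skipped; F skipped.
Profit = 44 + 45 + 46 + 48 + 56 = 239

239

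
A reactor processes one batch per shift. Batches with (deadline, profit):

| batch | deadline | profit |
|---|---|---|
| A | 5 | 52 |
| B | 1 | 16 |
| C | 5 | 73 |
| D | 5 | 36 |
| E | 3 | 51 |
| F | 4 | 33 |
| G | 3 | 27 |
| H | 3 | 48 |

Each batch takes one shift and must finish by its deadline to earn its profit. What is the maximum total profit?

260

Take jobs in profit order; each goes to the latest open slot no later than its deadline.
By profit: C(d5,73), A(d5,52), E(d3,51), H(d3,48), D(d5,36), F(d4,33), G(d3,27), B(d1,16)
C→slot 5; A→slot 4; E→slot 3; H→slot 2; D→slot 1; F skipped; G skipped; B skipped.
Profit = 36 + 48 + 51 + 52 + 73 = 260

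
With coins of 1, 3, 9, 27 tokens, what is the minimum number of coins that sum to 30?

2

Use the largest denomination that fits, subtract, and repeat.
30 = 1×27 + 1×3
Total coins = 1 + 1 = 2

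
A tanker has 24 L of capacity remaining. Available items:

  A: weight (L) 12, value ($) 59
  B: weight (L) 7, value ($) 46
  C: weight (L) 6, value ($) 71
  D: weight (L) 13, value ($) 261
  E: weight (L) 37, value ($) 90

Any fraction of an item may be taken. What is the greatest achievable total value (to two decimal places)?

Sort by value per unit weight and fill in that order.
Order: D (261/13=20.08) > C (71/6=11.83) > B (46/7=6.57) > A (59/12=4.92) > E (90/37=2.43)
Fill: take D (13 @ 261) → take C (6 @ 71) → take 5/7 of B → 32.86; 24/24 used.
Total value = 364.86

364.86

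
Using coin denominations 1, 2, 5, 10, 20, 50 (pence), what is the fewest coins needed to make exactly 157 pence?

157 = 3×50 + 1×5 + 1×2
Total coins = 3 + 1 + 1 = 5

5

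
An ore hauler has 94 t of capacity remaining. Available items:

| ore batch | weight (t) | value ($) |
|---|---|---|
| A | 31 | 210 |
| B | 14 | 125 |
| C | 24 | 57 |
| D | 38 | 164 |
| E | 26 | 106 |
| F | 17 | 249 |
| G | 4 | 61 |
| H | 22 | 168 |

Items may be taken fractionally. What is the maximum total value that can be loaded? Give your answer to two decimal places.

Greedy by value/weight ratio, highest first.
Ratios (sorted): G 15.25, F 14.65, B 8.93, H 7.64, A 6.77, D 4.32, E 4.08, C 2.38
take G (4 @ 61); take F (17 @ 249); take B (14 @ 125); take H (22 @ 168); take A (31 @ 210); take 6/38 of D → 25.89. Capacity used 94/94.
Total value = 838.89

838.89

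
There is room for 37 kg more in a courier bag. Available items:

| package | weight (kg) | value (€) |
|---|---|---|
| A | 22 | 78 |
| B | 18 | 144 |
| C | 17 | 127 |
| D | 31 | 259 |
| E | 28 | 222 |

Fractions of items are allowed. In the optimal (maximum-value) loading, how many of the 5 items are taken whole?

1

Ratios (sorted): D 8.35, B 8.00, E 7.93, C 7.47, A 3.55
take D (31 @ 259); take 6/18 of B → 48.00. Capacity used 37/37.
1 item(s) taken whole; one partial (take 6/18 of B).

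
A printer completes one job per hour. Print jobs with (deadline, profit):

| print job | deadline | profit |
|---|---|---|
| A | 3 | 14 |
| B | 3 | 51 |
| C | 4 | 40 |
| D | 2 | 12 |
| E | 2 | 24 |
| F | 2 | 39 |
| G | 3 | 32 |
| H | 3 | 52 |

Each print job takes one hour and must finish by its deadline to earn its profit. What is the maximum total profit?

182

Sort by profit descending; place each in the latest free slot ≤ its deadline.
Profit order: H=52 B=51 C=40 F=39 G=32 E=24 A=14 D=12
Assign: H→slot 3, B→slot 2, C→slot 4, F→slot 1, G skipped, E skipped, A skipped, D skipped.
Slots: [1:F] [2:B] [3:H] [4:C]
Profit = 39 + 51 + 52 + 40 = 182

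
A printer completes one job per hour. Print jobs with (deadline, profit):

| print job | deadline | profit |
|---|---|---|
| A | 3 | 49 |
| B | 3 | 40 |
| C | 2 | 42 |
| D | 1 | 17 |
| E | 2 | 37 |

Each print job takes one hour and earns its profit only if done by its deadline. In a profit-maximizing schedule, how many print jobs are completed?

3

Profit order: A=49 C=42 B=40 E=37 D=17
Assign: A→slot 3, C→slot 2, B→slot 1, E skipped, D skipped.
Slots: [1:B] [2:C] [3:A]
3 of 5 scheduled.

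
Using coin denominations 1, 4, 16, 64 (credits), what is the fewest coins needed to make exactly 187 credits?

10

Greedy: take as many of the largest coin as possible, then repeat with the remainder.
187 − 2×64→59 − 3×16→11 − 2×4→3 − 3×1→0
Total coins = 2 + 3 + 2 + 3 = 10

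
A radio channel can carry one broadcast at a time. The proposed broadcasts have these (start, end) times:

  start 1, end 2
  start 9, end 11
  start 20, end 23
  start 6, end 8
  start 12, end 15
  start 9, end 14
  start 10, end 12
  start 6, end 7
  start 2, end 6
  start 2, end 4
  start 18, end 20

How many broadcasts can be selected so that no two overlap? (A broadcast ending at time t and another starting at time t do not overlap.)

7

Order by finish time; keep every interval that doesn't clash with the previous kept one.
By end time: (1,2), (2,4), (2,6), (6,7), (6,8), (9,11), (10,12), (9,14), (12,15), (18,20), (20,23).
Pick (1,2); next start ≥ 2 → (2,4); next start ≥ 4 → (6,7); next start ≥ 7 → (9,11); next start ≥ 11 → (12,15); next start ≥ 15 → (18,20); next start ≥ 20 → (20,23).
Selected 7 broadcasts.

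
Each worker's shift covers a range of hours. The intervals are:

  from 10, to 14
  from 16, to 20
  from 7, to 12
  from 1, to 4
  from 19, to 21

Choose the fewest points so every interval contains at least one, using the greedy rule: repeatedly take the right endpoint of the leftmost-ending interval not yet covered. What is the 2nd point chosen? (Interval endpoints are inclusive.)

12

By right end: [1,4]  [7,12]  [10,14]  [16,20]  [19,21]
[1,4] uncovered → point at 4; [7,12] uncovered → point at 12; [16,20] uncovered → point at 20.
Points: 4, 12, 20 (3 total).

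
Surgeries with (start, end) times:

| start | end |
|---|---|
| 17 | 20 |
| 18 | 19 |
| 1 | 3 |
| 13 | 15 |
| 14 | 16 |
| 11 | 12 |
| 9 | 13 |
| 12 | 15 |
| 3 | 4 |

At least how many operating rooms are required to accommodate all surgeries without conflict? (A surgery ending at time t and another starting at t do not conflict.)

3

Events (time:±→running): 1:+→1 3:-→0 3:+→1 4:-→0 9:+→1 11:+→2 12:-→1 12:+→2 13:-→1 13:+→2 14:+→3 … peak 3.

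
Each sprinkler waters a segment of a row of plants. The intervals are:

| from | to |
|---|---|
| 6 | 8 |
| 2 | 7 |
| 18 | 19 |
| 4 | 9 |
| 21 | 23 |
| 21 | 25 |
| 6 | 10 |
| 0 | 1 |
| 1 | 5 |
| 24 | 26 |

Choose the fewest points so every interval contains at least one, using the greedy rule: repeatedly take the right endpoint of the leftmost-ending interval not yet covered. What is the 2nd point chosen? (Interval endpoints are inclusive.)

7

Process intervals by earliest right end; each time one isn't hit yet, stab at its right endpoint.
By right end: [0,1]  [1,5]  [2,7]  [6,8]  [4,9]  [6,10]  [18,19]  [21,23]  [21,25]  [24,26]
[0,1] uncovered → point at 1; [2,7] uncovered → point at 7; [18,19] uncovered → point at 19; [21,23] uncovered → point at 23; [24,26] uncovered → point at 26.
Points: 1, 7, 19, 23, 26 (5 total).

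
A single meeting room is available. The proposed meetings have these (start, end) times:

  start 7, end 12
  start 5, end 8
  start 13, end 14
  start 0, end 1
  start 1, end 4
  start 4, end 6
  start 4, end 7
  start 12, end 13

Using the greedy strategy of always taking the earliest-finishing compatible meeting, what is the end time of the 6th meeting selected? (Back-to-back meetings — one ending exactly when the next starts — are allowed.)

14

Sorted by end: (0,1)  (1,4)  (4,6)  (4,7)  (5,8)  (7,12)  (12,13)  (13,14)
take (0,1); take (1,4); take (4,6); take (7,12); take (12,13); take (13,14).
Selected: (0,1) (1,4) (4,6) (7,12) (12,13) (13,14)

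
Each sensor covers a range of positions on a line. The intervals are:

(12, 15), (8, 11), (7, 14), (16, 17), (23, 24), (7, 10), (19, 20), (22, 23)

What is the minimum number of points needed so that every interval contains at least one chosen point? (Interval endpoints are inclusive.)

By right end: [7,10]  [8,11]  [7,14]  [12,15]  [16,17]  [19,20]  [22,23]  [23,24]
[7,10] uncovered → point at 10; [12,15] uncovered → point at 15; [16,17] uncovered → point at 17; [19,20] uncovered → point at 20; [22,23] uncovered → point at 23.
Points: 10, 15, 17, 20, 23 (5 total).

5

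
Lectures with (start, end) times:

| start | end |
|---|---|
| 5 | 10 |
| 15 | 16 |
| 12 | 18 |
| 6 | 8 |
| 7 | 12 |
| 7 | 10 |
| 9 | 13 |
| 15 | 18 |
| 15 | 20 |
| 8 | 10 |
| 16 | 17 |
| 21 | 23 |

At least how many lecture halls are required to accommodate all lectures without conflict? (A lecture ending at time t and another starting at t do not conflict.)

starts: [5, 6, 7, 7, 8, 9, 12, 15, 15, 15, 16, 21]
ends:   [8, 10, 10, 10, 12, 13, 16, 17, 18, 18, 20, 23]
s5→1 s6→2 s7→3 s7→4 e8→3 s8→4 s9→5  — peak 5.

5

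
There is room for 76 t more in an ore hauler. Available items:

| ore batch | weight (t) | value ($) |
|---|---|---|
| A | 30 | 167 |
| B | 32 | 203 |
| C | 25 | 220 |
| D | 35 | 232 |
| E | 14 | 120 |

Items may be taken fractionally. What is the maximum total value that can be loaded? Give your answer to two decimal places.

Sort by value per unit weight and fill in that order.
Ratios (sorted): C 8.80, E 8.57, D 6.63, B 6.34, A 5.57
take C (25 @ 220); take E (14 @ 120); take D (35 @ 232); take 2/32 of B → 12.69. Capacity used 76/76.
Total value = 584.69

584.69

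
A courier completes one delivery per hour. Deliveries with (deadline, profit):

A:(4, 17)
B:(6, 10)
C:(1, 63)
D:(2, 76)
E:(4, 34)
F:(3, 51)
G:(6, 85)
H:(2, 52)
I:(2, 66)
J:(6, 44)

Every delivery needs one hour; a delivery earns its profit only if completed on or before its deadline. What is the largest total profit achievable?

356

Profit order: G=85 D=76 I=66 C=63 H=52 F=51 J=44 E=34 A=17 B=10
Assign: G→slot 6, D→slot 2, I→slot 1, C skipped, H skipped, F→slot 3, J→slot 5, E→slot 4, A skipped, B skipped.
Slots: [1:I] [2:D] [3:F] [4:E] [5:J] [6:G]
Profit = 66 + 76 + 51 + 34 + 44 + 85 = 356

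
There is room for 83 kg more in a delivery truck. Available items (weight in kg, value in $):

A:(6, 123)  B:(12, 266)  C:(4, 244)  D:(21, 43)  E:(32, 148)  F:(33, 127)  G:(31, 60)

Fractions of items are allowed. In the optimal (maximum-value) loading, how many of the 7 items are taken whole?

4

Sort by value per unit weight and fill in that order.
Order: C (244/4=61.00) > B (266/12=22.17) > A (123/6=20.50) > E (148/32=4.62) > F (127/33=3.85) > D (43/21=2.05) > G (60/31=1.94)
Fill: take C (4 @ 244) → take B (12 @ 266) → take A (6 @ 123) → take E (32 @ 148) → take 29/33 of F → 111.61; 83/83 used.
4 item(s) taken whole; one partial (take 29/33 of F).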